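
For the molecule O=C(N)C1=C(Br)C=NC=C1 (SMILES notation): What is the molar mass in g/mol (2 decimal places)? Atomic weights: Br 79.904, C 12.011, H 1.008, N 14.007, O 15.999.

First, the molecular formula is C6H5BrN2O (counting implicit H from valence).
  Br: 1 × 79.904 = 79.904
  C: 6 × 12.011 = 72.066
  H: 5 × 1.008 = 5.040
  N: 2 × 14.007 = 28.014
  O: 1 × 15.999 = 15.999
Sum: 1×79.904 + 6×12.011 + 5×1.008 + 2×14.007 + 1×15.999 = 201.023 → 201.02 g/mol.

201.02 g/mol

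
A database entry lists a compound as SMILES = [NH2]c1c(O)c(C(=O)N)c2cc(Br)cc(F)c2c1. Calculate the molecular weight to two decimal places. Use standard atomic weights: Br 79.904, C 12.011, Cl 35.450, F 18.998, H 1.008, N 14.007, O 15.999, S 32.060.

First, the molecular formula is C11H8BrFN2O2 (counting implicit H from valence).
  Br: 1 × 79.904 = 79.904
  C: 11 × 12.011 = 132.121
  F: 1 × 18.998 = 18.998
  H: 8 × 1.008 = 8.064
  N: 2 × 14.007 = 28.014
  O: 2 × 15.999 = 31.998
Sum: 1×79.904 + 11×12.011 + 1×18.998 + 8×1.008 + 2×14.007 + 2×15.999 = 299.099 → 299.10 g/mol.

299.10 g/mol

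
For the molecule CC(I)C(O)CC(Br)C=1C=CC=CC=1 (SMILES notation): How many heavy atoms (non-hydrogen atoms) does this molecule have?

14

Every atom symbol written in the SMILES (organic subset) is one heavy atom; implicit H are not written.
Heavy atoms by element → Br:1, C:11, I:1, O:1.
Total: 14.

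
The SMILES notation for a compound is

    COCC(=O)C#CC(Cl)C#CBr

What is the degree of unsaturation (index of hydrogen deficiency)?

5

Degree of unsaturation = (number of rings) + (number of π bonds).
Ring closures in the SMILES: 0.
π bonds: 1 double bond (each 1 DoU), 2 triple bonds (each 2 DoU) → 5 DoU from unsaturation.
Total DoU = 0 + 5 = 5.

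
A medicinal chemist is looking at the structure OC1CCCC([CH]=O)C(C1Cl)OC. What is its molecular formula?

C9H15ClO3

Walk through each heavy atom and fill implicit hydrogens from standard valence (C 4, N 3, O 2, S 2, halogen 1):
  atom 1: O, bond orders sum to 1 (valence 2) → 1 H
  atom 2: C, bond orders sum to 3 (valence 4) → 1 H
  atom 3: C, bond orders sum to 2 (valence 4) → 2 H
  atom 4: C, bond orders sum to 2 (valence 4) → 2 H
  atom 5: C, bond orders sum to 2 (valence 4) → 2 H
  atom 6: C, bond orders sum to 3 (valence 4) → 1 H
  atom 7: C with explicit H count 1
  atom 8: O, bond orders sum to 2 (valence 2) → 0 H
  atom 9: C, bond orders sum to 3 (valence 4) → 1 H
  atom 10: C, bond orders sum to 3 (valence 4) → 1 H
  atom 11: Cl (halogen, monovalent) → 0 H
  atom 12: O, bond orders sum to 2 (valence 2) → 0 H
  atom 13: C, bond orders sum to 1 (valence 4) → 3 H
Totals → C:9, H:15, Cl:1, O:3.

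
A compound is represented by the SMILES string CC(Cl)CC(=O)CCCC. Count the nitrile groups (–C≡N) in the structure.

Scan the SMILES for the nitrile motif — none present.
Groups that are present: 1 ketone.

0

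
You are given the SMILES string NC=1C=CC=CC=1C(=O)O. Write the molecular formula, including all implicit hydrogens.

C7H7NO2

Walk through each heavy atom and fill implicit hydrogens from standard valence (C 4, N 3, O 2, S 2, halogen 1):
  atom 1: N, bond orders sum to 1 (valence 3) → 2 H
  atom 2: C, bond orders sum to 4 (valence 4) → 0 H
  atom 3: C, bond orders sum to 3 (valence 4) → 1 H
  atom 4: C, bond orders sum to 3 (valence 4) → 1 H
  atom 5: C, bond orders sum to 3 (valence 4) → 1 H
  atom 6: C, bond orders sum to 3 (valence 4) → 1 H
  atom 7: C, bond orders sum to 4 (valence 4) → 0 H
  atom 8: C, bond orders sum to 4 (valence 4) → 0 H
  atom 9: O, bond orders sum to 2 (valence 2) → 0 H
  atom 10: O, bond orders sum to 1 (valence 2) → 1 H
Totals → C:7, H:7, N:1, O:2.
In Hill order: C7H7NO2.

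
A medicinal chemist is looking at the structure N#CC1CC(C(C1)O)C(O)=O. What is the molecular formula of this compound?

Walk through each heavy atom and fill implicit hydrogens from standard valence (C 4, N 3, O 2, S 2, halogen 1):
  atom 1: N, bond orders sum to 3 (valence 3) → 0 H
  atom 2: C, bond orders sum to 4 (valence 4) → 0 H
  atom 3: C, bond orders sum to 3 (valence 4) → 1 H
  atom 4: C, bond orders sum to 2 (valence 4) → 2 H
  atom 5: C, bond orders sum to 3 (valence 4) → 1 H
  atom 6: C, bond orders sum to 3 (valence 4) → 1 H
  atom 7: C, bond orders sum to 2 (valence 4) → 2 H
  atom 8: O, bond orders sum to 1 (valence 2) → 1 H
  atom 9: C, bond orders sum to 4 (valence 4) → 0 H
  atom 10: O, bond orders sum to 1 (valence 2) → 1 H
  atom 11: O, bond orders sum to 2 (valence 2) → 0 H
Totals → C:7, H:9, N:1, O:3.

C7H9NO3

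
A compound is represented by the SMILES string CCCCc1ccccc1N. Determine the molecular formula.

C10H15N

Walk through each heavy atom and fill implicit hydrogens from standard valence (C 4, N 3, O 2, S 2, halogen 1); for lowercase aromatic atoms, an aromatic c carries 1 H when it has two neighbours and 0 H with three, and aromatic n carries 0 H:
  atom 1: C, bond orders sum to 1 (valence 4) → 3 H
  atom 2: C, bond orders sum to 2 (valence 4) → 2 H
  atom 3: C, bond orders sum to 2 (valence 4) → 2 H
  atom 4: C, bond orders sum to 2 (valence 4) → 2 H
  atom 5: aromatic c, 3 neighbours → 0 H
  atom 6: aromatic c, 2 neighbours → 1 H
  atom 7: aromatic c, 2 neighbours → 1 H
  atom 8: aromatic c, 2 neighbours → 1 H
  atom 9: aromatic c, 2 neighbours → 1 H
  atom 10: aromatic c, 3 neighbours → 0 H
  atom 11: N, bond orders sum to 1 (valence 3) → 2 H
Totals → C:10, H:15, N:1.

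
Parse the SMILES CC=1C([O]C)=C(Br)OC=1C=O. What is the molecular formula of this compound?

Walk through each heavy atom and fill implicit hydrogens from standard valence (C 4, N 3, O 2, S 2, halogen 1):
  atom 1: C, bond orders sum to 1 (valence 4) → 3 H
  atom 2: C, bond orders sum to 4 (valence 4) → 0 H
  atom 3: C, bond orders sum to 4 (valence 4) → 0 H
  atom 4: O with explicit H count 0
  atom 5: C, bond orders sum to 1 (valence 4) → 3 H
  atom 6: C, bond orders sum to 4 (valence 4) → 0 H
  atom 7: Br (halogen, monovalent) → 0 H
  atom 8: O, bond orders sum to 2 (valence 2) → 0 H
  atom 9: C, bond orders sum to 4 (valence 4) → 0 H
  atom 10: C, bond orders sum to 3 (valence 4) → 1 H
  atom 11: O, bond orders sum to 2 (valence 2) → 0 H
Totals → C:7, H:7, Br:1, O:3.
In Hill order: C7H7BrO3.

C7H7BrO3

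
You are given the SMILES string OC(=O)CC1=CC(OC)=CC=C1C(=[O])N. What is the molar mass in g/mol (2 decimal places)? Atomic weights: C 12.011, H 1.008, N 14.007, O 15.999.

209.20 g/mol

First, the molecular formula is C10H11NO4 (counting implicit H from valence).
  C: 10 × 12.011 = 120.110
  H: 11 × 1.008 = 11.088
  N: 1 × 14.007 = 14.007
  O: 4 × 15.999 = 63.996
Sum: 10×12.011 + 11×1.008 + 1×14.007 + 4×15.999 = 209.201 → 209.20 g/mol.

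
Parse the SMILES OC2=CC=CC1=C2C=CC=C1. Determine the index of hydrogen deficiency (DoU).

Molecular formula: C10H8O.
DoU = (2C + 2 + N − H − X) / 2, where X is the halogen count and O/S are ignored.
    = (2·10 + 2 + 0 − 8 − 0) / 2 = 14 / 2 = 7.

7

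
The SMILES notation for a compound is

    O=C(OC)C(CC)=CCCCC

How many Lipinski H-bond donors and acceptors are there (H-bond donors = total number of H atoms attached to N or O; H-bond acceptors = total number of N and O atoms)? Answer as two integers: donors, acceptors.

0, 2

Donors: find every N or O and count the H atoms it carries.
  atom 1 (O): bond orders sum to 2 → 0 H
  atom 3 (O): bond orders sum to 2 → 0 H
Lipinski HBD = 0.
Acceptors: N atoms = 0, O atoms = 2 → HBA = 2.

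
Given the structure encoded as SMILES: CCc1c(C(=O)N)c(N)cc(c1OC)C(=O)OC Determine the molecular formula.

C12H16N2O4

Walk through each heavy atom and fill implicit hydrogens from standard valence (C 4, N 3, O 2, S 2, halogen 1); for lowercase aromatic atoms, an aromatic c carries 1 H when it has two neighbours and 0 H with three, and aromatic n carries 0 H:
  atom 1: C, bond orders sum to 1 (valence 4) → 3 H
  atom 2: C, bond orders sum to 2 (valence 4) → 2 H
  atom 3: aromatic c, 3 neighbours → 0 H
  atom 4: aromatic c, 3 neighbours → 0 H
  atom 5: C, bond orders sum to 4 (valence 4) → 0 H
  atom 6: O, bond orders sum to 2 (valence 2) → 0 H
  atom 7: N, bond orders sum to 1 (valence 3) → 2 H
  atom 8: aromatic c, 3 neighbours → 0 H
  atom 9: N, bond orders sum to 1 (valence 3) → 2 H
  atom 10: aromatic c, 2 neighbours → 1 H
  atom 11: aromatic c, 3 neighbours → 0 H
  atom 12: aromatic c, 3 neighbours → 0 H
  atom 13: O, bond orders sum to 2 (valence 2) → 0 H
  atom 14: C, bond orders sum to 1 (valence 4) → 3 H
  atom 15: C, bond orders sum to 4 (valence 4) → 0 H
  atom 16: O, bond orders sum to 2 (valence 2) → 0 H
  atom 17: O, bond orders sum to 2 (valence 2) → 0 H
  atom 18: C, bond orders sum to 1 (valence 4) → 3 H
Totals → C:12, H:16, N:2, O:4.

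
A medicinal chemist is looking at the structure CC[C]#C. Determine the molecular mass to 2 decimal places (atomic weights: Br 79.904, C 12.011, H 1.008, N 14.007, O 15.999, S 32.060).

54.09 g/mol

First, the molecular formula is C4H6 (counting implicit H from valence).
  C: 4 × 12.011 = 48.044
  H: 6 × 1.008 = 6.048
Sum: 4×12.011 + 6×1.008 = 54.092 → 54.09 g/mol.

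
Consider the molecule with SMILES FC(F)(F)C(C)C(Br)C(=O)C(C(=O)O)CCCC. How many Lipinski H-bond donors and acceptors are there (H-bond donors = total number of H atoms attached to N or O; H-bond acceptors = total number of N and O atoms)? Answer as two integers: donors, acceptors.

1, 3

Donors: find every N or O and count the H atoms it carries.
  atom 10 (O): bond orders sum to 2 → 0 H
  atom 13 (O): bond orders sum to 2 → 0 H
  atom 14 (O): bond orders sum to 1 → 1 H
Lipinski HBD = 1.
Acceptors: N atoms = 0, O atoms = 3 → HBA = 3.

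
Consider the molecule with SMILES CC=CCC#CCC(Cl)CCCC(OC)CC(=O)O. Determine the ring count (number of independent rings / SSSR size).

In SMILES, each pair of matching ring-closure digits denotes one ring-closing bond; the number of such bonds equals the number of independent rings.
Ring-closure bonds here: 0.

0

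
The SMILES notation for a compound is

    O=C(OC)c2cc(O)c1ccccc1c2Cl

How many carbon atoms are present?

12

Count every carbon token in the SMILES (each C, including those in ring-closure positions and inside branches).
Carbon count: 12.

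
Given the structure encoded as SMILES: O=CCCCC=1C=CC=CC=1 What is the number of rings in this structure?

1

In SMILES, each pair of matching ring-closure digits denotes one ring-closing bond; the number of such bonds equals the number of independent rings.
Ring-closure bonds here: 1.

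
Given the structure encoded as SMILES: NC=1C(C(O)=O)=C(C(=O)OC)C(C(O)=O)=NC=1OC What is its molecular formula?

C10H10N2O7

Walk through each heavy atom and fill implicit hydrogens from standard valence (C 4, N 3, O 2, S 2, halogen 1):
  atom 1: N, bond orders sum to 1 (valence 3) → 2 H
  atom 2: C, bond orders sum to 4 (valence 4) → 0 H
  atom 3: C, bond orders sum to 4 (valence 4) → 0 H
  atom 4: C, bond orders sum to 4 (valence 4) → 0 H
  atom 5: O, bond orders sum to 1 (valence 2) → 1 H
  atom 6: O, bond orders sum to 2 (valence 2) → 0 H
  atom 7: C, bond orders sum to 4 (valence 4) → 0 H
  atom 8: C, bond orders sum to 4 (valence 4) → 0 H
  atom 9: O, bond orders sum to 2 (valence 2) → 0 H
  atom 10: O, bond orders sum to 2 (valence 2) → 0 H
  atom 11: C, bond orders sum to 1 (valence 4) → 3 H
  atom 12: C, bond orders sum to 4 (valence 4) → 0 H
  atom 13: C, bond orders sum to 4 (valence 4) → 0 H
  atom 14: O, bond orders sum to 1 (valence 2) → 1 H
  atom 15: O, bond orders sum to 2 (valence 2) → 0 H
  atom 16: N, bond orders sum to 3 (valence 3) → 0 H
  atom 17: C, bond orders sum to 4 (valence 4) → 0 H
  atom 18: O, bond orders sum to 2 (valence 2) → 0 H
  atom 19: C, bond orders sum to 1 (valence 4) → 3 H
Totals → C:10, H:10, N:2, O:7.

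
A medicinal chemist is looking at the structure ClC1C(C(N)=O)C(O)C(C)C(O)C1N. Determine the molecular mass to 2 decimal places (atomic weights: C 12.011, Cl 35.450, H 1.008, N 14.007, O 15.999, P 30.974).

First, the molecular formula is C8H15ClN2O3 (counting implicit H from valence).
  C: 8 × 12.011 = 96.088
  Cl: 1 × 35.450 = 35.450
  H: 15 × 1.008 = 15.120
  N: 2 × 14.007 = 28.014
  O: 3 × 15.999 = 47.997
Sum: 8×12.011 + 1×35.450 + 15×1.008 + 2×14.007 + 3×15.999 = 222.669 → 222.67 g/mol.

222.67 g/mol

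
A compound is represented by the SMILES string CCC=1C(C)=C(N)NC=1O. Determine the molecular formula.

Walk through each heavy atom and fill implicit hydrogens from standard valence (C 4, N 3, O 2, S 2, halogen 1):
  atom 1: C, bond orders sum to 1 (valence 4) → 3 H
  atom 2: C, bond orders sum to 2 (valence 4) → 2 H
  atom 3: C, bond orders sum to 4 (valence 4) → 0 H
  atom 4: C, bond orders sum to 4 (valence 4) → 0 H
  atom 5: C, bond orders sum to 1 (valence 4) → 3 H
  atom 6: C, bond orders sum to 4 (valence 4) → 0 H
  atom 7: N, bond orders sum to 1 (valence 3) → 2 H
  atom 8: N, bond orders sum to 2 (valence 3) → 1 H
  atom 9: C, bond orders sum to 4 (valence 4) → 0 H
  atom 10: O, bond orders sum to 1 (valence 2) → 1 H
Totals → C:7, H:12, N:2, O:1.
In Hill order: C7H12N2O.

C7H12N2O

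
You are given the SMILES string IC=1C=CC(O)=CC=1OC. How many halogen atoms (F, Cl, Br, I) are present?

1

Halogen atoms appear at heavy-atom position 1 (1×I).
Other groups present: 1 ether, 1 hydroxyl.
Halogen count: 1.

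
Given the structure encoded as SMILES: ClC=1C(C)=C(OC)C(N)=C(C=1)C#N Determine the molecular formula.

Walk through each heavy atom and fill implicit hydrogens from standard valence (C 4, N 3, O 2, S 2, halogen 1):
  atom 1: Cl (halogen, monovalent) → 0 H
  atom 2: C, bond orders sum to 4 (valence 4) → 0 H
  atom 3: C, bond orders sum to 4 (valence 4) → 0 H
  atom 4: C, bond orders sum to 1 (valence 4) → 3 H
  atom 5: C, bond orders sum to 4 (valence 4) → 0 H
  atom 6: O, bond orders sum to 2 (valence 2) → 0 H
  atom 7: C, bond orders sum to 1 (valence 4) → 3 H
  atom 8: C, bond orders sum to 4 (valence 4) → 0 H
  atom 9: N, bond orders sum to 1 (valence 3) → 2 H
  atom 10: C, bond orders sum to 4 (valence 4) → 0 H
  atom 11: C, bond orders sum to 3 (valence 4) → 1 H
  atom 12: C, bond orders sum to 4 (valence 4) → 0 H
  atom 13: N, bond orders sum to 3 (valence 3) → 0 H
Totals → C:9, H:9, Cl:1, N:2, O:1.
In Hill order: C9H9ClN2O.

C9H9ClN2O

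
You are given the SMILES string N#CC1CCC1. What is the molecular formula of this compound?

Walk through each heavy atom and fill implicit hydrogens from standard valence (C 4, N 3, O 2, S 2, halogen 1):
  atom 1: N, bond orders sum to 3 (valence 3) → 0 H
  atom 2: C, bond orders sum to 4 (valence 4) → 0 H
  atom 3: C, bond orders sum to 3 (valence 4) → 1 H
  atom 4: C, bond orders sum to 2 (valence 4) → 2 H
  atom 5: C, bond orders sum to 2 (valence 4) → 2 H
  atom 6: C, bond orders sum to 2 (valence 4) → 2 H
Totals → C:5, H:7, N:1.
In Hill order: C5H7N.

C5H7N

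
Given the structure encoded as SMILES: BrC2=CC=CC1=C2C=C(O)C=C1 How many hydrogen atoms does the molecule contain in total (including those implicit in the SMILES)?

Walk through each heavy atom and fill implicit hydrogens from standard valence (C 4, N 3, O 2, S 2, halogen 1):
  atom 1: Br (halogen, monovalent) → 0 H
  atom 2: C, bond orders sum to 4 (valence 4) → 0 H
  atom 3: C, bond orders sum to 3 (valence 4) → 1 H
  atom 4: C, bond orders sum to 3 (valence 4) → 1 H
  atom 5: C, bond orders sum to 3 (valence 4) → 1 H
  atom 6: C, bond orders sum to 4 (valence 4) → 0 H
  atom 7: C, bond orders sum to 4 (valence 4) → 0 H
  atom 8: C, bond orders sum to 3 (valence 4) → 1 H
  atom 9: C, bond orders sum to 4 (valence 4) → 0 H
  atom 10: O, bond orders sum to 1 (valence 2) → 1 H
  atom 11: C, bond orders sum to 3 (valence 4) → 1 H
  atom 12: C, bond orders sum to 3 (valence 4) → 1 H
Total hydrogens: 7.

7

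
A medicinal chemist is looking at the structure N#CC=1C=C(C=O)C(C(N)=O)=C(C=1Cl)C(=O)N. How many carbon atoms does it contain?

10

Count every carbon token in the SMILES (each C, including those in ring-closure positions and inside branches).
Carbon count: 10.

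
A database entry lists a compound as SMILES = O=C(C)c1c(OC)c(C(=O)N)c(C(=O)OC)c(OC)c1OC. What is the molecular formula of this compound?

C14H17NO7

Walk through each heavy atom and fill implicit hydrogens from standard valence (C 4, N 3, O 2, S 2, halogen 1); for lowercase aromatic atoms, an aromatic c carries 1 H when it has two neighbours and 0 H with three, and aromatic n carries 0 H:
  atom 1: O, bond orders sum to 2 (valence 2) → 0 H
  atom 2: C, bond orders sum to 4 (valence 4) → 0 H
  atom 3: C, bond orders sum to 1 (valence 4) → 3 H
  atom 4: aromatic c, 3 neighbours → 0 H
  atom 5: aromatic c, 3 neighbours → 0 H
  atom 6: O, bond orders sum to 2 (valence 2) → 0 H
  atom 7: C, bond orders sum to 1 (valence 4) → 3 H
  atom 8: aromatic c, 3 neighbours → 0 H
  atom 9: C, bond orders sum to 4 (valence 4) → 0 H
  atom 10: O, bond orders sum to 2 (valence 2) → 0 H
  atom 11: N, bond orders sum to 1 (valence 3) → 2 H
  atom 12: aromatic c, 3 neighbours → 0 H
  atom 13: C, bond orders sum to 4 (valence 4) → 0 H
  atom 14: O, bond orders sum to 2 (valence 2) → 0 H
  atom 15: O, bond orders sum to 2 (valence 2) → 0 H
  atom 16: C, bond orders sum to 1 (valence 4) → 3 H
  atom 17: aromatic c, 3 neighbours → 0 H
  atom 18: O, bond orders sum to 2 (valence 2) → 0 H
  atom 19: C, bond orders sum to 1 (valence 4) → 3 H
  atom 20: aromatic c, 3 neighbours → 0 H
  atom 21: O, bond orders sum to 2 (valence 2) → 0 H
  atom 22: C, bond orders sum to 1 (valence 4) → 3 H
Totals → C:14, H:17, N:1, O:7.
In Hill order: C14H17NO7.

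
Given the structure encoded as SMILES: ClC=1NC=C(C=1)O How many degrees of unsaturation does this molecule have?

3

Degree of unsaturation = (number of rings) + (number of π bonds).
Ring closures in the SMILES: 1.
π bonds: 2 double bonds (each 1 DoU) → 2 DoU from unsaturation.
Total DoU = 1 + 2 = 3.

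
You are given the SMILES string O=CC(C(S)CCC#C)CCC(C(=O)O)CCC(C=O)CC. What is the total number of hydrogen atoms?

Walk through each heavy atom and fill implicit hydrogens from standard valence (C 4, N 3, O 2, S 2, halogen 1):
  atom 1: O, bond orders sum to 2 (valence 2) → 0 H
  atom 2: C, bond orders sum to 3 (valence 4) → 1 H
  atom 3: C, bond orders sum to 3 (valence 4) → 1 H
  atom 4: C, bond orders sum to 3 (valence 4) → 1 H
  atom 5: S, bond orders sum to 1 (valence 2) → 1 H
  atom 6: C, bond orders sum to 2 (valence 4) → 2 H
  atom 7: C, bond orders sum to 2 (valence 4) → 2 H
  atom 8: C, bond orders sum to 4 (valence 4) → 0 H
  atom 9: C, bond orders sum to 3 (valence 4) → 1 H
  atom 10: C, bond orders sum to 2 (valence 4) → 2 H
  atom 11: C, bond orders sum to 2 (valence 4) → 2 H
  atom 12: C, bond orders sum to 3 (valence 4) → 1 H
  atom 13: C, bond orders sum to 4 (valence 4) → 0 H
  atom 14: O, bond orders sum to 2 (valence 2) → 0 H
  atom 15: O, bond orders sum to 1 (valence 2) → 1 H
  atom 16: C, bond orders sum to 2 (valence 4) → 2 H
  atom 17: C, bond orders sum to 2 (valence 4) → 2 H
  atom 18: C, bond orders sum to 3 (valence 4) → 1 H
  atom 19: C, bond orders sum to 3 (valence 4) → 1 H
  atom 20: O, bond orders sum to 2 (valence 2) → 0 H
  atom 21: C, bond orders sum to 2 (valence 4) → 2 H
  atom 22: C, bond orders sum to 1 (valence 4) → 3 H
Total hydrogens: 26.

26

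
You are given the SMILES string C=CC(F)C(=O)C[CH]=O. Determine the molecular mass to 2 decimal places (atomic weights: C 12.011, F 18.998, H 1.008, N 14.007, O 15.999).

First, the molecular formula is C6H7FO2 (counting implicit H from valence).
  C: 6 × 12.011 = 72.066
  F: 1 × 18.998 = 18.998
  H: 7 × 1.008 = 7.056
  O: 2 × 15.999 = 31.998
Sum: 6×12.011 + 1×18.998 + 7×1.008 + 2×15.999 = 130.118 → 130.12 g/mol.

130.12 g/mol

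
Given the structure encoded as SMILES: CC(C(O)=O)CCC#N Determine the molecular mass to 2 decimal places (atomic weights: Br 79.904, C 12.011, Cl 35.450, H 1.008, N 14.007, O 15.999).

127.14 g/mol

First, the molecular formula is C6H9NO2 (counting implicit H from valence).
  C: 6 × 12.011 = 72.066
  H: 9 × 1.008 = 9.072
  N: 1 × 14.007 = 14.007
  O: 2 × 15.999 = 31.998
Sum: 6×12.011 + 9×1.008 + 1×14.007 + 2×15.999 = 127.143 → 127.14 g/mol.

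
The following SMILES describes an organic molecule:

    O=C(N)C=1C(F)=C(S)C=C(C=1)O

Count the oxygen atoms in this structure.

Scan the SMILES for O atoms (remember two-letter symbols like Cl and Br are single atoms).
Oxygen count: 2.

2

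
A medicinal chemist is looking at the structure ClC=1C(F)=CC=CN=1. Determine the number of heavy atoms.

Every atom symbol written in the SMILES (organic subset) is one heavy atom; implicit H are not written.
Heavy atoms by element → C:5, Cl:1, F:1, N:1.
Total: 8.

8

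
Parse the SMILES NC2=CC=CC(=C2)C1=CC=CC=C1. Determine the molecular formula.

Walk through each heavy atom and fill implicit hydrogens from standard valence (C 4, N 3, O 2, S 2, halogen 1):
  atom 1: N, bond orders sum to 1 (valence 3) → 2 H
  atom 2: C, bond orders sum to 4 (valence 4) → 0 H
  atom 3: C, bond orders sum to 3 (valence 4) → 1 H
  atom 4: C, bond orders sum to 3 (valence 4) → 1 H
  atom 5: C, bond orders sum to 3 (valence 4) → 1 H
  atom 6: C, bond orders sum to 4 (valence 4) → 0 H
  atom 7: C, bond orders sum to 3 (valence 4) → 1 H
  atom 8: C, bond orders sum to 4 (valence 4) → 0 H
  atom 9: C, bond orders sum to 3 (valence 4) → 1 H
  atom 10: C, bond orders sum to 3 (valence 4) → 1 H
  atom 11: C, bond orders sum to 3 (valence 4) → 1 H
  atom 12: C, bond orders sum to 3 (valence 4) → 1 H
  atom 13: C, bond orders sum to 3 (valence 4) → 1 H
Totals → C:12, H:11, N:1.

C12H11N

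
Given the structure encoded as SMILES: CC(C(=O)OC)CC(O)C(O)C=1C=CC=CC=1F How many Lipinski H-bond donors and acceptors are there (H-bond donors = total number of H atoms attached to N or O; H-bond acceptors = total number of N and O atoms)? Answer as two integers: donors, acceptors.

Donors: find every N or O and count the H atoms it carries.
  atom 4 (O): bond orders sum to 2 → 0 H
  atom 5 (O): bond orders sum to 2 → 0 H
  atom 9 (O): bond orders sum to 1 → 1 H
  atom 11 (O): bond orders sum to 1 → 1 H
Lipinski HBD = 2.
Acceptors: N atoms = 0, O atoms = 4 → HBA = 4.

2, 4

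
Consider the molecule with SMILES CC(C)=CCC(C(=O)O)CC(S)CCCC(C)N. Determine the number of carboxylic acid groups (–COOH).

1

The carboxylic acid motif appears at heavy-atom position 7 in the SMILES.
Other groups present: 1 alkene, 1 primary amine, 1 thiol.
Carboxylic acid count: 1.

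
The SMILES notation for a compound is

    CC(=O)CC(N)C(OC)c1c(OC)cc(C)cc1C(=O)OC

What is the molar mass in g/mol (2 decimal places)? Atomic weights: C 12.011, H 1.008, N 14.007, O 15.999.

309.36 g/mol

First, the molecular formula is C16H23NO5 (counting implicit H from valence).
  C: 16 × 12.011 = 192.176
  H: 23 × 1.008 = 23.184
  N: 1 × 14.007 = 14.007
  O: 5 × 15.999 = 79.995
Sum: 16×12.011 + 23×1.008 + 1×14.007 + 5×15.999 = 309.362 → 309.36 g/mol.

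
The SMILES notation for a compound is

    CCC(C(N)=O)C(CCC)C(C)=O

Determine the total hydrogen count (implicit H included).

Walk through each heavy atom and fill implicit hydrogens from standard valence (C 4, N 3, O 2, S 2, halogen 1):
  atom 1: C, bond orders sum to 1 (valence 4) → 3 H
  atom 2: C, bond orders sum to 2 (valence 4) → 2 H
  atom 3: C, bond orders sum to 3 (valence 4) → 1 H
  atom 4: C, bond orders sum to 4 (valence 4) → 0 H
  atom 5: N, bond orders sum to 1 (valence 3) → 2 H
  atom 6: O, bond orders sum to 2 (valence 2) → 0 H
  atom 7: C, bond orders sum to 3 (valence 4) → 1 H
  atom 8: C, bond orders sum to 2 (valence 4) → 2 H
  atom 9: C, bond orders sum to 2 (valence 4) → 2 H
  atom 10: C, bond orders sum to 1 (valence 4) → 3 H
  atom 11: C, bond orders sum to 4 (valence 4) → 0 H
  atom 12: C, bond orders sum to 1 (valence 4) → 3 H
  atom 13: O, bond orders sum to 2 (valence 2) → 0 H
Total hydrogens: 19.

19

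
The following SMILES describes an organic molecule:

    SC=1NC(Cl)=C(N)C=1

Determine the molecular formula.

C4H5ClN2S

Walk through each heavy atom and fill implicit hydrogens from standard valence (C 4, N 3, O 2, S 2, halogen 1):
  atom 1: S, bond orders sum to 1 (valence 2) → 1 H
  atom 2: C, bond orders sum to 4 (valence 4) → 0 H
  atom 3: N, bond orders sum to 2 (valence 3) → 1 H
  atom 4: C, bond orders sum to 4 (valence 4) → 0 H
  atom 5: Cl (halogen, monovalent) → 0 H
  atom 6: C, bond orders sum to 4 (valence 4) → 0 H
  atom 7: N, bond orders sum to 1 (valence 3) → 2 H
  atom 8: C, bond orders sum to 3 (valence 4) → 1 H
Totals → C:4, H:5, Cl:1, N:2, S:1.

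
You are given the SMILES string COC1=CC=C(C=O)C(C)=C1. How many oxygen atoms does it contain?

2

Scan the SMILES for O atoms (remember two-letter symbols like Cl and Br are single atoms).
Oxygen count: 2.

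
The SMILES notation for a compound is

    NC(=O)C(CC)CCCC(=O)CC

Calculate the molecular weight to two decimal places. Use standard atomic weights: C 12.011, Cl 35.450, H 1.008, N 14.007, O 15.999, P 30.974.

First, the molecular formula is C10H19NO2 (counting implicit H from valence).
  C: 10 × 12.011 = 120.110
  H: 19 × 1.008 = 19.152
  N: 1 × 14.007 = 14.007
  O: 2 × 15.999 = 31.998
Sum: 10×12.011 + 19×1.008 + 1×14.007 + 2×15.999 = 185.267 → 185.27 g/mol.

185.27 g/mol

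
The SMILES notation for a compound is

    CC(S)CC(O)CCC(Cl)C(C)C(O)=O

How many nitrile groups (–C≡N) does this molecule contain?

0

Scan the SMILES for the nitrile motif — none present.
Groups that are present: 1 carboxylic acid, 1 hydroxyl, 1 thiol.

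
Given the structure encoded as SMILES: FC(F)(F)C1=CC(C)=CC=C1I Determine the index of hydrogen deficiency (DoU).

Degree of unsaturation = (number of rings) + (number of π bonds).
Ring closures in the SMILES: 1.
π bonds: 3 double bonds (each 1 DoU) → 3 DoU from unsaturation.
Total DoU = 1 + 3 = 4.

4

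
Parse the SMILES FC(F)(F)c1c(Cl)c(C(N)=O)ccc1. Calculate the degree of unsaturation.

Molecular formula: C8H5ClF3NO.
DoU = (2C + 2 + N − H − X) / 2, where X is the halogen count and O/S are ignored.
    = (2·8 + 2 + 1 − 5 − 4) / 2 = 10 / 2 = 5.

5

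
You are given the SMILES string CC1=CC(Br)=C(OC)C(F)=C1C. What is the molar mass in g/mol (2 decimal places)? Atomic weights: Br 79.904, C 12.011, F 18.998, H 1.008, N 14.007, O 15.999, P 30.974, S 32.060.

First, the molecular formula is C9H10BrFO (counting implicit H from valence).
  Br: 1 × 79.904 = 79.904
  C: 9 × 12.011 = 108.099
  F: 1 × 18.998 = 18.998
  H: 10 × 1.008 = 10.080
  O: 1 × 15.999 = 15.999
Sum: 1×79.904 + 9×12.011 + 1×18.998 + 10×1.008 + 1×15.999 = 233.080 → 233.08 g/mol.

233.08 g/mol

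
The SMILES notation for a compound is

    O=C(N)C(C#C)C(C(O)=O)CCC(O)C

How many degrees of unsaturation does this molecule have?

4

Degree of unsaturation = (number of rings) + (number of π bonds).
Ring closures in the SMILES: 0.
π bonds: 2 double bonds (each 1 DoU), 1 triple bond (each 2 DoU) → 4 DoU from unsaturation.
Total DoU = 0 + 4 = 4.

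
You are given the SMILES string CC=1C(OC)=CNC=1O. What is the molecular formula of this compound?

C6H9NO2

Walk through each heavy atom and fill implicit hydrogens from standard valence (C 4, N 3, O 2, S 2, halogen 1):
  atom 1: C, bond orders sum to 1 (valence 4) → 3 H
  atom 2: C, bond orders sum to 4 (valence 4) → 0 H
  atom 3: C, bond orders sum to 4 (valence 4) → 0 H
  atom 4: O, bond orders sum to 2 (valence 2) → 0 H
  atom 5: C, bond orders sum to 1 (valence 4) → 3 H
  atom 6: C, bond orders sum to 3 (valence 4) → 1 H
  atom 7: N, bond orders sum to 2 (valence 3) → 1 H
  atom 8: C, bond orders sum to 4 (valence 4) → 0 H
  atom 9: O, bond orders sum to 1 (valence 2) → 1 H
Totals → C:6, H:9, N:1, O:2.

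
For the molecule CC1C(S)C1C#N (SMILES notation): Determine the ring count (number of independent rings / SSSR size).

1

In SMILES, each pair of matching ring-closure digits denotes one ring-closing bond; the number of such bonds equals the number of independent rings.
Ring-closure bonds here: 1.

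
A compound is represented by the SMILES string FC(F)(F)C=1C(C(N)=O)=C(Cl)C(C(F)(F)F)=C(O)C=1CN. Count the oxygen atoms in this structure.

Scan the SMILES for O atoms (remember two-letter symbols like Cl and Br are single atoms).
Oxygen count: 2.

2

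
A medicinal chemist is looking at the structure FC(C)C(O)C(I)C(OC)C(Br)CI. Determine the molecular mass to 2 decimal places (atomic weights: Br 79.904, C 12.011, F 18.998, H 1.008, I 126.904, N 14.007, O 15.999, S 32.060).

494.91 g/mol

First, the molecular formula is C8H14BrFI2O2 (counting implicit H from valence).
  Br: 1 × 79.904 = 79.904
  C: 8 × 12.011 = 96.088
  F: 1 × 18.998 = 18.998
  H: 14 × 1.008 = 14.112
  I: 2 × 126.904 = 253.808
  O: 2 × 15.999 = 31.998
Sum: 1×79.904 + 8×12.011 + 1×18.998 + 14×1.008 + 2×126.904 + 2×15.999 = 494.908 → 494.91 g/mol.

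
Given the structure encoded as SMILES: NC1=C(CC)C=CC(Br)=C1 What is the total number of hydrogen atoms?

Walk through each heavy atom and fill implicit hydrogens from standard valence (C 4, N 3, O 2, S 2, halogen 1):
  atom 1: N, bond orders sum to 1 (valence 3) → 2 H
  atom 2: C, bond orders sum to 4 (valence 4) → 0 H
  atom 3: C, bond orders sum to 4 (valence 4) → 0 H
  atom 4: C, bond orders sum to 2 (valence 4) → 2 H
  atom 5: C, bond orders sum to 1 (valence 4) → 3 H
  atom 6: C, bond orders sum to 3 (valence 4) → 1 H
  atom 7: C, bond orders sum to 3 (valence 4) → 1 H
  atom 8: C, bond orders sum to 4 (valence 4) → 0 H
  atom 9: Br (halogen, monovalent) → 0 H
  atom 10: C, bond orders sum to 3 (valence 4) → 1 H
Total hydrogens: 10.

10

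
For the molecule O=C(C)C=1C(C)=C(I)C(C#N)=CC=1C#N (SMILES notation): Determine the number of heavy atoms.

Every atom symbol written in the SMILES (organic subset) is one heavy atom; implicit H are not written.
Heavy atoms by element → C:11, I:1, N:2, O:1.
Total: 15.

15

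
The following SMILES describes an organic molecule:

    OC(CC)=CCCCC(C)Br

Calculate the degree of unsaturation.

1

Degree of unsaturation = (number of rings) + (number of π bonds).
Ring closures in the SMILES: 0.
π bonds: 1 double bond (each 1 DoU) → 1 DoU from unsaturation.
Total DoU = 0 + 1 = 1.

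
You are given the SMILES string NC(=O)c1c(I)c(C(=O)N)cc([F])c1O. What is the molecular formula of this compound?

Walk through each heavy atom and fill implicit hydrogens from standard valence (C 4, N 3, O 2, S 2, halogen 1); for lowercase aromatic atoms, an aromatic c carries 1 H when it has two neighbours and 0 H with three, and aromatic n carries 0 H:
  atom 1: N, bond orders sum to 1 (valence 3) → 2 H
  atom 2: C, bond orders sum to 4 (valence 4) → 0 H
  atom 3: O, bond orders sum to 2 (valence 2) → 0 H
  atom 4: aromatic c, 3 neighbours → 0 H
  atom 5: aromatic c, 3 neighbours → 0 H
  atom 6: I (halogen, monovalent) → 0 H
  atom 7: aromatic c, 3 neighbours → 0 H
  atom 8: C, bond orders sum to 4 (valence 4) → 0 H
  atom 9: O, bond orders sum to 2 (valence 2) → 0 H
  atom 10: N, bond orders sum to 1 (valence 3) → 2 H
  atom 11: aromatic c, 2 neighbours → 1 H
  atom 12: aromatic c, 3 neighbours → 0 H
  atom 13: F with explicit H count 0
  atom 14: aromatic c, 3 neighbours → 0 H
  atom 15: O, bond orders sum to 1 (valence 2) → 1 H
Totals → C:8, H:6, F:1, I:1, N:2, O:3.

C8H6FIN2O3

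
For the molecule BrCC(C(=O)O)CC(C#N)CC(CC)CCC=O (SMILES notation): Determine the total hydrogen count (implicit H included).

20

Walk through each heavy atom and fill implicit hydrogens from standard valence (C 4, N 3, O 2, S 2, halogen 1):
  atom 1: Br (halogen, monovalent) → 0 H
  atom 2: C, bond orders sum to 2 (valence 4) → 2 H
  atom 3: C, bond orders sum to 3 (valence 4) → 1 H
  atom 4: C, bond orders sum to 4 (valence 4) → 0 H
  atom 5: O, bond orders sum to 2 (valence 2) → 0 H
  atom 6: O, bond orders sum to 1 (valence 2) → 1 H
  atom 7: C, bond orders sum to 2 (valence 4) → 2 H
  atom 8: C, bond orders sum to 3 (valence 4) → 1 H
  atom 9: C, bond orders sum to 4 (valence 4) → 0 H
  atom 10: N, bond orders sum to 3 (valence 3) → 0 H
  atom 11: C, bond orders sum to 2 (valence 4) → 2 H
  atom 12: C, bond orders sum to 3 (valence 4) → 1 H
  atom 13: C, bond orders sum to 2 (valence 4) → 2 H
  atom 14: C, bond orders sum to 1 (valence 4) → 3 H
  atom 15: C, bond orders sum to 2 (valence 4) → 2 H
  atom 16: C, bond orders sum to 2 (valence 4) → 2 H
  atom 17: C, bond orders sum to 3 (valence 4) → 1 H
  atom 18: O, bond orders sum to 2 (valence 2) → 0 H
Total hydrogens: 20.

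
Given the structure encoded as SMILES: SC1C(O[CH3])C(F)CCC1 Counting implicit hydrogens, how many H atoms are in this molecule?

Walk through each heavy atom and fill implicit hydrogens from standard valence (C 4, N 3, O 2, S 2, halogen 1):
  atom 1: S, bond orders sum to 1 (valence 2) → 1 H
  atom 2: C, bond orders sum to 3 (valence 4) → 1 H
  atom 3: C, bond orders sum to 3 (valence 4) → 1 H
  atom 4: O, bond orders sum to 2 (valence 2) → 0 H
  atom 5: C with explicit H count 3
  atom 6: C, bond orders sum to 3 (valence 4) → 1 H
  atom 7: F (halogen, monovalent) → 0 H
  atom 8: C, bond orders sum to 2 (valence 4) → 2 H
  atom 9: C, bond orders sum to 2 (valence 4) → 2 H
  atom 10: C, bond orders sum to 2 (valence 4) → 2 H
Total hydrogens: 13.

13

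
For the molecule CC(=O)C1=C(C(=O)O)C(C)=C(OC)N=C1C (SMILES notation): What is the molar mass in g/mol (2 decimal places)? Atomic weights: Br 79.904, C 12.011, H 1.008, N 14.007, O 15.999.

223.23 g/mol

First, the molecular formula is C11H13NO4 (counting implicit H from valence).
  C: 11 × 12.011 = 132.121
  H: 13 × 1.008 = 13.104
  N: 1 × 14.007 = 14.007
  O: 4 × 15.999 = 63.996
Sum: 11×12.011 + 13×1.008 + 1×14.007 + 4×15.999 = 223.228 → 223.23 g/mol.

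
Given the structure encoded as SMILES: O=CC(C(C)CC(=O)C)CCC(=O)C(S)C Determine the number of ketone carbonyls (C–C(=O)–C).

2

The ketone motif appears at heavy-atom positions 7, 12 in the SMILES.
Other groups present: 1 aldehyde, 1 thiol.
Ketone count: 2.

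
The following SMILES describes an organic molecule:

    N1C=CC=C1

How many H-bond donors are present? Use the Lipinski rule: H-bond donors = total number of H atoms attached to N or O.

1

Donors: find every N or O and count the H atoms it carries.
  atom 1 (N): bond orders sum to 2 → 1 H
Lipinski HBD = 1.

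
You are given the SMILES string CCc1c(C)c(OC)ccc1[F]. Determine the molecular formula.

C10H13FO

Walk through each heavy atom and fill implicit hydrogens from standard valence (C 4, N 3, O 2, S 2, halogen 1); for lowercase aromatic atoms, an aromatic c carries 1 H when it has two neighbours and 0 H with three, and aromatic n carries 0 H:
  atom 1: C, bond orders sum to 1 (valence 4) → 3 H
  atom 2: C, bond orders sum to 2 (valence 4) → 2 H
  atom 3: aromatic c, 3 neighbours → 0 H
  atom 4: aromatic c, 3 neighbours → 0 H
  atom 5: C, bond orders sum to 1 (valence 4) → 3 H
  atom 6: aromatic c, 3 neighbours → 0 H
  atom 7: O, bond orders sum to 2 (valence 2) → 0 H
  atom 8: C, bond orders sum to 1 (valence 4) → 3 H
  atom 9: aromatic c, 2 neighbours → 1 H
  atom 10: aromatic c, 2 neighbours → 1 H
  atom 11: aromatic c, 3 neighbours → 0 H
  atom 12: F with explicit H count 0
Totals → C:10, H:13, F:1, O:1.
In Hill order: C10H13FO.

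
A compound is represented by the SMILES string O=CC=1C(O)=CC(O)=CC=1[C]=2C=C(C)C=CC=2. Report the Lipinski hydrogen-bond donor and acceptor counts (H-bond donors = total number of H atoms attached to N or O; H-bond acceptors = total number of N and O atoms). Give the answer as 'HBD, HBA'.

Donors: find every N or O and count the H atoms it carries.
  atom 1 (O): bond orders sum to 2 → 0 H
  atom 5 (O): bond orders sum to 1 → 1 H
  atom 8 (O): bond orders sum to 1 → 1 H
Lipinski HBD = 2.
Acceptors: N atoms = 0, O atoms = 3 → HBA = 3.

2, 3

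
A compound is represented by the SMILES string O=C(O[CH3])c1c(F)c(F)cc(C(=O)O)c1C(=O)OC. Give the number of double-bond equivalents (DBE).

7

Molecular formula: C11H8F2O6.
DoU = (2C + 2 + N − H − X) / 2, where X is the halogen count and O/S are ignored.
    = (2·11 + 2 + 0 − 8 − 2) / 2 = 14 / 2 = 7.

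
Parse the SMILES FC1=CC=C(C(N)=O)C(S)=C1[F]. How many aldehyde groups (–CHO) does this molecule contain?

0

Scan the SMILES for the aldehyde motif — none present.
Groups that are present: 1 amide, 1 thiol.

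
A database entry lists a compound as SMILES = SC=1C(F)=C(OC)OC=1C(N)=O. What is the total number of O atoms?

3

Scan the SMILES for O atoms (remember two-letter symbols like Cl and Br are single atoms).
Oxygen count: 3.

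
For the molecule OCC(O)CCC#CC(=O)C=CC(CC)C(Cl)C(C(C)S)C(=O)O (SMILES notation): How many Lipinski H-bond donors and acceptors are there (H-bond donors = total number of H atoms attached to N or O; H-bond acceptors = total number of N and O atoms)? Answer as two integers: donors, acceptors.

3, 5

Donors: find every N or O and count the H atoms it carries.
  atom 1 (O): bond orders sum to 1 → 1 H
  atom 4 (O): bond orders sum to 1 → 1 H
  atom 10 (O): bond orders sum to 2 → 0 H
  atom 23 (O): bond orders sum to 2 → 0 H
  atom 24 (O): bond orders sum to 1 → 1 H
Lipinski HBD = 3.
Acceptors: N atoms = 0, O atoms = 5 → HBA = 5.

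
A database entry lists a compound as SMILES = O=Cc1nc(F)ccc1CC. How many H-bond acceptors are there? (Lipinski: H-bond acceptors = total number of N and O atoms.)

N atoms: 1; O atoms: 1.
Lipinski HBA = 1 + 1 = 2.

2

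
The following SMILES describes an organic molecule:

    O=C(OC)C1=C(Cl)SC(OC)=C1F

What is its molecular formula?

C7H6ClFO3S

Walk through each heavy atom and fill implicit hydrogens from standard valence (C 4, N 3, O 2, S 2, halogen 1):
  atom 1: O, bond orders sum to 2 (valence 2) → 0 H
  atom 2: C, bond orders sum to 4 (valence 4) → 0 H
  atom 3: O, bond orders sum to 2 (valence 2) → 0 H
  atom 4: C, bond orders sum to 1 (valence 4) → 3 H
  atom 5: C, bond orders sum to 4 (valence 4) → 0 H
  atom 6: C, bond orders sum to 4 (valence 4) → 0 H
  atom 7: Cl (halogen, monovalent) → 0 H
  atom 8: S, bond orders sum to 2 (valence 2) → 0 H
  atom 9: C, bond orders sum to 4 (valence 4) → 0 H
  atom 10: O, bond orders sum to 2 (valence 2) → 0 H
  atom 11: C, bond orders sum to 1 (valence 4) → 3 H
  atom 12: C, bond orders sum to 4 (valence 4) → 0 H
  atom 13: F (halogen, monovalent) → 0 H
Totals → C:7, H:6, Cl:1, F:1, O:3, S:1.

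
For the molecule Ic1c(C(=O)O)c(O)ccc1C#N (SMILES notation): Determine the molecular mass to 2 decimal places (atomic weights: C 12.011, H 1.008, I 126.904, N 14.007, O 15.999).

289.03 g/mol

First, the molecular formula is C8H4INO3 (counting implicit H from valence).
  C: 8 × 12.011 = 96.088
  H: 4 × 1.008 = 4.032
  I: 1 × 126.904 = 126.904
  N: 1 × 14.007 = 14.007
  O: 3 × 15.999 = 47.997
Sum: 8×12.011 + 4×1.008 + 1×126.904 + 1×14.007 + 3×15.999 = 289.028 → 289.03 g/mol.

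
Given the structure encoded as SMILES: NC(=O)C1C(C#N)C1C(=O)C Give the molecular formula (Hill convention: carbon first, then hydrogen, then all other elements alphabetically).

C7H8N2O2

Walk through each heavy atom and fill implicit hydrogens from standard valence (C 4, N 3, O 2, S 2, halogen 1):
  atom 1: N, bond orders sum to 1 (valence 3) → 2 H
  atom 2: C, bond orders sum to 4 (valence 4) → 0 H
  atom 3: O, bond orders sum to 2 (valence 2) → 0 H
  atom 4: C, bond orders sum to 3 (valence 4) → 1 H
  atom 5: C, bond orders sum to 3 (valence 4) → 1 H
  atom 6: C, bond orders sum to 4 (valence 4) → 0 H
  atom 7: N, bond orders sum to 3 (valence 3) → 0 H
  atom 8: C, bond orders sum to 3 (valence 4) → 1 H
  atom 9: C, bond orders sum to 4 (valence 4) → 0 H
  atom 10: O, bond orders sum to 2 (valence 2) → 0 H
  atom 11: C, bond orders sum to 1 (valence 4) → 3 H
Totals → C:7, H:8, N:2, O:2.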